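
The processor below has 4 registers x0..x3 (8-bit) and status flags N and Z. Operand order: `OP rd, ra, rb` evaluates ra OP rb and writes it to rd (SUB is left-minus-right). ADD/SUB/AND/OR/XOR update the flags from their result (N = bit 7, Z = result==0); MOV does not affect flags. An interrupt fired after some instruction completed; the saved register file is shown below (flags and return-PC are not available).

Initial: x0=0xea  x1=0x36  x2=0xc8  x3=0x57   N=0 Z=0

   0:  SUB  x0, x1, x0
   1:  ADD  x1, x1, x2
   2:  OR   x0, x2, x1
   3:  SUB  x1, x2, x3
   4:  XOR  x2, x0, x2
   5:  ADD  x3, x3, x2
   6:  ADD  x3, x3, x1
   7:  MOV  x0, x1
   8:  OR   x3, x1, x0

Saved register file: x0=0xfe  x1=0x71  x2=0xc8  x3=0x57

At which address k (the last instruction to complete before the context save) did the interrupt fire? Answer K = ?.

after  0: x0=0x4c x1=0x36 x2=0xc8 x3=0x57  N=0 Z=0
after  1: x0=0x4c x1=0xfe x2=0xc8 x3=0x57  N=1 Z=0
after  2: x0=0xfe x1=0xfe x2=0xc8 x3=0x57  N=1 Z=0
after  3: x0=0xfe x1=0x71 x2=0xc8 x3=0x57  N=0 Z=0
-- IRQ taken; context saved, return-PC = 4 --

K = 3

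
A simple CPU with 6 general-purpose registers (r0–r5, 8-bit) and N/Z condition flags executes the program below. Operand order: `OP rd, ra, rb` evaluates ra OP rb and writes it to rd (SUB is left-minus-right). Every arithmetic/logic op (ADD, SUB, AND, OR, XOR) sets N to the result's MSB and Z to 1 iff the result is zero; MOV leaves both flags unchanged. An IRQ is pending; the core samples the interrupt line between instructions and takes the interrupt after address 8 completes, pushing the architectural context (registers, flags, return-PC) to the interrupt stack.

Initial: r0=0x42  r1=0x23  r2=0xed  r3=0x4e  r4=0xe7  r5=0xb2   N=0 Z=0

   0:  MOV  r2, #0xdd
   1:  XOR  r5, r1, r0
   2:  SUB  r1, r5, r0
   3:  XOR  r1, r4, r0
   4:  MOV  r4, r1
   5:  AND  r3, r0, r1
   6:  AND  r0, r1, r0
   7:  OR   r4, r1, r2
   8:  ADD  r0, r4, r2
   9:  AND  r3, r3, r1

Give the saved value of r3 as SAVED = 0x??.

after  0: r0=0x42 r1=0x23 r2=0xdd r3=0x4e r4=0xe7 r5=0xb2  N=0 Z=0
after  1: r0=0x42 r1=0x23 r2=0xdd r3=0x4e r4=0xe7 r5=0x61  N=0 Z=0
after  2: r0=0x42 r1=0x1f r2=0xdd r3=0x4e r4=0xe7 r5=0x61  N=0 Z=0
after  3: r0=0x42 r1=0xa5 r2=0xdd r3=0x4e r4=0xe7 r5=0x61  N=1 Z=0
after  4: r0=0x42 r1=0xa5 r2=0xdd r3=0x4e r4=0xa5 r5=0x61  N=1 Z=0
after  5: r0=0x42 r1=0xa5 r2=0xdd r3=0x00 r4=0xa5 r5=0x61  N=0 Z=1
after  6: r0=0x00 r1=0xa5 r2=0xdd r3=0x00 r4=0xa5 r5=0x61  N=0 Z=1
after  7: r0=0x00 r1=0xa5 r2=0xdd r3=0x00 r4=0xfd r5=0x61  N=1 Z=0
after  8: r0=0xda r1=0xa5 r2=0xdd r3=0x00 r4=0xfd r5=0x61  N=1 Z=0
-- IRQ taken; context saved, return-PC = 9 --

SAVED = 0x00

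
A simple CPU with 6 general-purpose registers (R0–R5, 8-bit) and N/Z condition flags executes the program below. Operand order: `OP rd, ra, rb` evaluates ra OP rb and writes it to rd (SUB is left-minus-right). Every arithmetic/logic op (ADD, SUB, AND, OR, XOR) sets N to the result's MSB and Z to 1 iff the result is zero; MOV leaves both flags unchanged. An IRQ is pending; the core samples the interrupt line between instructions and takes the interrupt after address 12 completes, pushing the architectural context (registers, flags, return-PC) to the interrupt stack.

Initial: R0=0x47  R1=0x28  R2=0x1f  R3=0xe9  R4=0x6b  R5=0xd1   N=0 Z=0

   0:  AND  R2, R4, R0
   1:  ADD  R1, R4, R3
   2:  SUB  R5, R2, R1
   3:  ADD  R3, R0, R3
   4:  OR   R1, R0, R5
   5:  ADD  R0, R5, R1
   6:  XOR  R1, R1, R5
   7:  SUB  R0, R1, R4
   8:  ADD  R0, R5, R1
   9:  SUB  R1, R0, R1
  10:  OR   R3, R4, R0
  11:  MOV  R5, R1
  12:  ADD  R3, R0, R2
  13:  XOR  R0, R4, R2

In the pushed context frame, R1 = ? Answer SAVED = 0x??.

SAVED = 0xef

after  0: R0=0x47 R1=0x28 R2=0x43 R3=0xe9 R4=0x6b R5=0xd1  N=0 Z=0
after  1: R0=0x47 R1=0x54 R2=0x43 R3=0xe9 R4=0x6b R5=0xd1  N=0 Z=0
after  2: R0=0x47 R1=0x54 R2=0x43 R3=0xe9 R4=0x6b R5=0xef  N=1 Z=0
after  3: R0=0x47 R1=0x54 R2=0x43 R3=0x30 R4=0x6b R5=0xef  N=0 Z=0
after  4: R0=0x47 R1=0xef R2=0x43 R3=0x30 R4=0x6b R5=0xef  N=1 Z=0
after  5: R0=0xde R1=0xef R2=0x43 R3=0x30 R4=0x6b R5=0xef  N=1 Z=0
after  6: R0=0xde R1=0x00 R2=0x43 R3=0x30 R4=0x6b R5=0xef  N=0 Z=1
after  7: R0=0x95 R1=0x00 R2=0x43 R3=0x30 R4=0x6b R5=0xef  N=1 Z=0
after  8: R0=0xef R1=0x00 R2=0x43 R3=0x30 R4=0x6b R5=0xef  N=1 Z=0
after  9: R0=0xef R1=0xef R2=0x43 R3=0x30 R4=0x6b R5=0xef  N=1 Z=0
after 10: R0=0xef R1=0xef R2=0x43 R3=0xef R4=0x6b R5=0xef  N=1 Z=0
after 11: R0=0xef R1=0xef R2=0x43 R3=0xef R4=0x6b R5=0xef  N=1 Z=0
after 12: R0=0xef R1=0xef R2=0x43 R3=0x32 R4=0x6b R5=0xef  N=0 Z=0
-- IRQ taken; context saved, return-PC = 13 --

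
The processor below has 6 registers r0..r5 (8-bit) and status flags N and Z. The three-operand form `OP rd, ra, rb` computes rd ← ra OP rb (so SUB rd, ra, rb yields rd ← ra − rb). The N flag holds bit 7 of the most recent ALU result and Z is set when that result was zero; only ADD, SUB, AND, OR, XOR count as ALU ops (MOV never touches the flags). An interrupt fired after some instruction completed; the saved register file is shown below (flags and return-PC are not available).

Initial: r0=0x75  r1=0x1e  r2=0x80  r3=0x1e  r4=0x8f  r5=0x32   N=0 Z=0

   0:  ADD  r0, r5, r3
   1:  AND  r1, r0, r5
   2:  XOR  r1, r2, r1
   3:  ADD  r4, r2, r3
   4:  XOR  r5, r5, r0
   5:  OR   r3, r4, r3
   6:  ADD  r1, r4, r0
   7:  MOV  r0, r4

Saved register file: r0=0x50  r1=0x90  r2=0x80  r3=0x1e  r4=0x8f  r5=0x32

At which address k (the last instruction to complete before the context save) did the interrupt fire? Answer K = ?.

K = 2

after  0: r0=0x50 r1=0x1e r2=0x80 r3=0x1e r4=0x8f r5=0x32  N=0 Z=0
after  1: r0=0x50 r1=0x10 r2=0x80 r3=0x1e r4=0x8f r5=0x32  N=0 Z=0
after  2: r0=0x50 r1=0x90 r2=0x80 r3=0x1e r4=0x8f r5=0x32  N=1 Z=0
-- IRQ taken; context saved, return-PC = 3 --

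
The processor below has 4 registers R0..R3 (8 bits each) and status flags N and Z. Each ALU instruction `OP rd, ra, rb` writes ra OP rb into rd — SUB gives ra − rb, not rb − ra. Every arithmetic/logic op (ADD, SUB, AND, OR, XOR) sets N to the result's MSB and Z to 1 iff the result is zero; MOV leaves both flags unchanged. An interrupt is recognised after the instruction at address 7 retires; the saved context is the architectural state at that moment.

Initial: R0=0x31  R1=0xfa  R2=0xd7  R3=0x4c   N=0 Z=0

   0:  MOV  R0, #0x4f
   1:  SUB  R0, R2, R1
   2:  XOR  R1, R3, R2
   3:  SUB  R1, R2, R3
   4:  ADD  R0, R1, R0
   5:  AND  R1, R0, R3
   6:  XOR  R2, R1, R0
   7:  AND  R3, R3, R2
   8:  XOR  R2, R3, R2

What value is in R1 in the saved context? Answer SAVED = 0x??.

after  0: R0=0x4f R1=0xfa R2=0xd7 R3=0x4c  N=0 Z=0
after  1: R0=0xdd R1=0xfa R2=0xd7 R3=0x4c  N=1 Z=0
after  2: R0=0xdd R1=0x9b R2=0xd7 R3=0x4c  N=1 Z=0
after  3: R0=0xdd R1=0x8b R2=0xd7 R3=0x4c  N=1 Z=0
after  4: R0=0x68 R1=0x8b R2=0xd7 R3=0x4c  N=0 Z=0
after  5: R0=0x68 R1=0x48 R2=0xd7 R3=0x4c  N=0 Z=0
after  6: R0=0x68 R1=0x48 R2=0x20 R3=0x4c  N=0 Z=0
after  7: R0=0x68 R1=0x48 R2=0x20 R3=0x00  N=0 Z=1
-- IRQ taken; context saved, return-PC = 8 --

SAVED = 0x48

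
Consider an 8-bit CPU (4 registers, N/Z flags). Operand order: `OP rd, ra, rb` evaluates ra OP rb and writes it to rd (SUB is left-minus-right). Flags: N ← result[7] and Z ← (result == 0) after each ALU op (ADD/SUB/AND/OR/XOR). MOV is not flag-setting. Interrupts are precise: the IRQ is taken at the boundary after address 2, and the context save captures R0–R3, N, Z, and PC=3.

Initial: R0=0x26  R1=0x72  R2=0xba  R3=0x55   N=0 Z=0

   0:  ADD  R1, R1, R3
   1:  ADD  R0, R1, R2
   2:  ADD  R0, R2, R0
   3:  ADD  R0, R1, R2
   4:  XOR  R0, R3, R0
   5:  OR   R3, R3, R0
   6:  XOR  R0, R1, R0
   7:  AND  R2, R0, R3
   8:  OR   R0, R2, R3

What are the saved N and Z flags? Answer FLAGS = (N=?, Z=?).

after  0: R0=0x26 R1=0xc7 R2=0xba R3=0x55  N=1 Z=0
after  1: R0=0x81 R1=0xc7 R2=0xba R3=0x55  N=1 Z=0
after  2: R0=0x3b R1=0xc7 R2=0xba R3=0x55  N=0 Z=0
-- IRQ taken; context saved, return-PC = 3 --

FLAGS = (N=0, Z=0)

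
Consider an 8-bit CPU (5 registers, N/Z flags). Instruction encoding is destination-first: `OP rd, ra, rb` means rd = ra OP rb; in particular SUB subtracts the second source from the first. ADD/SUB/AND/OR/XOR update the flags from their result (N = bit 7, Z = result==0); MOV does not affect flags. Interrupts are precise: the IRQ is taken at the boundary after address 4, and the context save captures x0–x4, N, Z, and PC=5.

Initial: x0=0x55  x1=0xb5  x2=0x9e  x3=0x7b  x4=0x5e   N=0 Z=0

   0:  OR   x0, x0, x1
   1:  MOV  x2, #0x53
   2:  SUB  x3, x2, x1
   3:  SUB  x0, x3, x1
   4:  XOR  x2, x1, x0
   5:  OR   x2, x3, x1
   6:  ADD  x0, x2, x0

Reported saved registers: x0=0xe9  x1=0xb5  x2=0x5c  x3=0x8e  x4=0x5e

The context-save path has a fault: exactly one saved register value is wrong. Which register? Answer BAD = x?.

BAD = x3

after  0: x0=0xf5 x1=0xb5 x2=0x9e x3=0x7b x4=0x5e  N=1 Z=0
after  1: x0=0xf5 x1=0xb5 x2=0x53 x3=0x7b x4=0x5e  N=1 Z=0
after  2: x0=0xf5 x1=0xb5 x2=0x53 x3=0x9e x4=0x5e  N=1 Z=0
after  3: x0=0xe9 x1=0xb5 x2=0x53 x3=0x9e x4=0x5e  N=1 Z=0
after  4: x0=0xe9 x1=0xb5 x2=0x5c x3=0x9e x4=0x5e  N=0 Z=0
-- IRQ taken; context saved, return-PC = 5 --
mismatch: x3: reported 0x8e vs actual 0x9e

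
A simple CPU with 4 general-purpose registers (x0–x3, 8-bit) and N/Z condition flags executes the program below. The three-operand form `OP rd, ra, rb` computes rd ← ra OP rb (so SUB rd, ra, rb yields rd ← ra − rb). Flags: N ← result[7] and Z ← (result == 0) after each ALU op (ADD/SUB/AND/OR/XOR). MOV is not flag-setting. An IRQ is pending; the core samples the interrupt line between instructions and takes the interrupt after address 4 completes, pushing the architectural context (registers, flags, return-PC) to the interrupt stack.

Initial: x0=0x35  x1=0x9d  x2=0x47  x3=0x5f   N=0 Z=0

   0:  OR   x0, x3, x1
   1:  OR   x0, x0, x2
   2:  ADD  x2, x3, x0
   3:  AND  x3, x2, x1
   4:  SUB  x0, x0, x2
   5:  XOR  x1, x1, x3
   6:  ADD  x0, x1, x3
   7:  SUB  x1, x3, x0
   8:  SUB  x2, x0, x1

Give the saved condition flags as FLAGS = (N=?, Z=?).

after  0: x0=0xdf x1=0x9d x2=0x47 x3=0x5f  N=1 Z=0
after  1: x0=0xdf x1=0x9d x2=0x47 x3=0x5f  N=1 Z=0
after  2: x0=0xdf x1=0x9d x2=0x3e x3=0x5f  N=0 Z=0
after  3: x0=0xdf x1=0x9d x2=0x3e x3=0x1c  N=0 Z=0
after  4: x0=0xa1 x1=0x9d x2=0x3e x3=0x1c  N=1 Z=0
-- IRQ taken; context saved, return-PC = 5 --

FLAGS = (N=1, Z=0)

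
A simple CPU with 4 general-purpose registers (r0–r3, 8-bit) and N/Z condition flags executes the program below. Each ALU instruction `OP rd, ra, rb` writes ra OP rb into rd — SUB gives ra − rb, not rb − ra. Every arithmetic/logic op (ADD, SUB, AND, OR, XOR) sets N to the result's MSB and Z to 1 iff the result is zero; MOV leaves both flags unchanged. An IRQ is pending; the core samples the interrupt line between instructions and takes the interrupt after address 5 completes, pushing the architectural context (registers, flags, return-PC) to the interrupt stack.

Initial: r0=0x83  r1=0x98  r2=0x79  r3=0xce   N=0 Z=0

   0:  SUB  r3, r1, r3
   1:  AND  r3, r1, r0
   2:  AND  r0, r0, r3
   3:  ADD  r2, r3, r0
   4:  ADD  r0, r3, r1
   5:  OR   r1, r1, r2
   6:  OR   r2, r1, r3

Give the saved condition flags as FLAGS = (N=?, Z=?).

FLAGS = (N=1, Z=0)

after  0: r0=0x83 r1=0x98 r2=0x79 r3=0xca  N=1 Z=0
after  1: r0=0x83 r1=0x98 r2=0x79 r3=0x80  N=1 Z=0
after  2: r0=0x80 r1=0x98 r2=0x79 r3=0x80  N=1 Z=0
after  3: r0=0x80 r1=0x98 r2=0x00 r3=0x80  N=0 Z=1
after  4: r0=0x18 r1=0x98 r2=0x00 r3=0x80  N=0 Z=0
after  5: r0=0x18 r1=0x98 r2=0x00 r3=0x80  N=1 Z=0
-- IRQ taken; context saved, return-PC = 6 --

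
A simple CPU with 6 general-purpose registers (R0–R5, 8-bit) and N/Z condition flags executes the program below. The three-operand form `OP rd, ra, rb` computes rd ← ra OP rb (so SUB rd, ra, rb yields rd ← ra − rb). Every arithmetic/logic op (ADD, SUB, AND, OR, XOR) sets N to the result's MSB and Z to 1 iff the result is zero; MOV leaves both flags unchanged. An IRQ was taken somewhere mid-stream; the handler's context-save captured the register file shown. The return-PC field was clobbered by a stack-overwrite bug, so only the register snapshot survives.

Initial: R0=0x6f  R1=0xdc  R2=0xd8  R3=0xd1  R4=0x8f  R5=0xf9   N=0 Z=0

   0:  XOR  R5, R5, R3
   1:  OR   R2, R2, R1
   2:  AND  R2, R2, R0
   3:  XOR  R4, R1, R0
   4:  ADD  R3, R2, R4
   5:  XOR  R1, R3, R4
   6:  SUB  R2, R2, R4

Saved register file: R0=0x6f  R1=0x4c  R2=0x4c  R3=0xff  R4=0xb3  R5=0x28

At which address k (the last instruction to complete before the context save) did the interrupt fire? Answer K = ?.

K = 5

after  0: R0=0x6f R1=0xdc R2=0xd8 R3=0xd1 R4=0x8f R5=0x28  N=0 Z=0
after  1: R0=0x6f R1=0xdc R2=0xdc R3=0xd1 R4=0x8f R5=0x28  N=1 Z=0
after  2: R0=0x6f R1=0xdc R2=0x4c R3=0xd1 R4=0x8f R5=0x28  N=0 Z=0
after  3: R0=0x6f R1=0xdc R2=0x4c R3=0xd1 R4=0xb3 R5=0x28  N=1 Z=0
after  4: R0=0x6f R1=0xdc R2=0x4c R3=0xff R4=0xb3 R5=0x28  N=1 Z=0
after  5: R0=0x6f R1=0x4c R2=0x4c R3=0xff R4=0xb3 R5=0x28  N=0 Z=0
-- IRQ taken; context saved, return-PC = 6 --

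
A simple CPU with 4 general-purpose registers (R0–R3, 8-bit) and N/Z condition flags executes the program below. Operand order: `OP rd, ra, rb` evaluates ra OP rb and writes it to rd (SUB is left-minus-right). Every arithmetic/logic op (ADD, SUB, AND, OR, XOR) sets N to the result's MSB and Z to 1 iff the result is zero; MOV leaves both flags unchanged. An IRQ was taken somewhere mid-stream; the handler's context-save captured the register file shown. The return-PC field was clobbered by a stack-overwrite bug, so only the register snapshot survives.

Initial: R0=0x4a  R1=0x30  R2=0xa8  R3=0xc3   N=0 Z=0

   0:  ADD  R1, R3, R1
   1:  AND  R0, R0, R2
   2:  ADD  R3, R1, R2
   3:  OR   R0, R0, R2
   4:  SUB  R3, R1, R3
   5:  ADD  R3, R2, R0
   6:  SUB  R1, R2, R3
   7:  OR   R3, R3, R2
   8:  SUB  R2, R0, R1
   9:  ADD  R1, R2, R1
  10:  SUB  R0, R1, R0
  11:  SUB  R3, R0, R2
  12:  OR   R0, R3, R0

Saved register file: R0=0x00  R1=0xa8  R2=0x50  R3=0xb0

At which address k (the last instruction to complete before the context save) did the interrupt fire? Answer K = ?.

K = 11

after  0: R0=0x4a R1=0xf3 R2=0xa8 R3=0xc3  N=1 Z=0
after  1: R0=0x08 R1=0xf3 R2=0xa8 R3=0xc3  N=0 Z=0
after  2: R0=0x08 R1=0xf3 R2=0xa8 R3=0x9b  N=1 Z=0
after  3: R0=0xa8 R1=0xf3 R2=0xa8 R3=0x9b  N=1 Z=0
after  4: R0=0xa8 R1=0xf3 R2=0xa8 R3=0x58  N=0 Z=0
after  5: R0=0xa8 R1=0xf3 R2=0xa8 R3=0x50  N=0 Z=0
after  6: R0=0xa8 R1=0x58 R2=0xa8 R3=0x50  N=0 Z=0
after  7: R0=0xa8 R1=0x58 R2=0xa8 R3=0xf8  N=1 Z=0
after  8: R0=0xa8 R1=0x58 R2=0x50 R3=0xf8  N=0 Z=0
after  9: R0=0xa8 R1=0xa8 R2=0x50 R3=0xf8  N=1 Z=0
after 10: R0=0x00 R1=0xa8 R2=0x50 R3=0xf8  N=0 Z=1
after 11: R0=0x00 R1=0xa8 R2=0x50 R3=0xb0  N=1 Z=0
-- IRQ taken; context saved, return-PC = 12 --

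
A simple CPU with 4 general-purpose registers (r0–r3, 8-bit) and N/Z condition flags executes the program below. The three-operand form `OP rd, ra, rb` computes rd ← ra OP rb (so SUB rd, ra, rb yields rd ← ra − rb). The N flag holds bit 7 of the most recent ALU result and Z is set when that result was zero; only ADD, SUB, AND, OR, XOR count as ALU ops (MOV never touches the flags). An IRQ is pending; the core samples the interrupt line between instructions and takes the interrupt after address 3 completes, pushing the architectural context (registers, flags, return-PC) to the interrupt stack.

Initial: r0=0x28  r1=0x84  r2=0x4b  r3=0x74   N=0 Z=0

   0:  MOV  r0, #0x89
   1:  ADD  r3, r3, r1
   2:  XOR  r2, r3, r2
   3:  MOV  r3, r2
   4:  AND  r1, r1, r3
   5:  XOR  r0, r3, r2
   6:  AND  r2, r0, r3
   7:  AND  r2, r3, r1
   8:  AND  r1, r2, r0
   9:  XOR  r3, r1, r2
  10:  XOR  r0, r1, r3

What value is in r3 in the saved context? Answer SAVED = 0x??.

SAVED = 0xb3

after  0: r0=0x89 r1=0x84 r2=0x4b r3=0x74  N=0 Z=0
after  1: r0=0x89 r1=0x84 r2=0x4b r3=0xf8  N=1 Z=0
after  2: r0=0x89 r1=0x84 r2=0xb3 r3=0xf8  N=1 Z=0
after  3: r0=0x89 r1=0x84 r2=0xb3 r3=0xb3  N=1 Z=0
-- IRQ taken; context saved, return-PC = 4 --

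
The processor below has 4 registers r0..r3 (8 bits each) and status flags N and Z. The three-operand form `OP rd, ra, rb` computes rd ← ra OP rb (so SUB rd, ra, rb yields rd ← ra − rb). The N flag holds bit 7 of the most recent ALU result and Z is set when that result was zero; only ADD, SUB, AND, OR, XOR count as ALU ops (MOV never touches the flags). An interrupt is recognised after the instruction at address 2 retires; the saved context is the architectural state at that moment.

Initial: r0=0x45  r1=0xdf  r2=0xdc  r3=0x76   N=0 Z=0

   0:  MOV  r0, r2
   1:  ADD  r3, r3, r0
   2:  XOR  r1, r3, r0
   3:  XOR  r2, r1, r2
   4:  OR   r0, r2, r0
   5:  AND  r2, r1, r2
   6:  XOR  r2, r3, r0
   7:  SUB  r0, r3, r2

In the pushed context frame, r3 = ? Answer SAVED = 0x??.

after  0: r0=0xdc r1=0xdf r2=0xdc r3=0x76  N=0 Z=0
after  1: r0=0xdc r1=0xdf r2=0xdc r3=0x52  N=0 Z=0
after  2: r0=0xdc r1=0x8e r2=0xdc r3=0x52  N=1 Z=0
-- IRQ taken; context saved, return-PC = 3 --

SAVED = 0x52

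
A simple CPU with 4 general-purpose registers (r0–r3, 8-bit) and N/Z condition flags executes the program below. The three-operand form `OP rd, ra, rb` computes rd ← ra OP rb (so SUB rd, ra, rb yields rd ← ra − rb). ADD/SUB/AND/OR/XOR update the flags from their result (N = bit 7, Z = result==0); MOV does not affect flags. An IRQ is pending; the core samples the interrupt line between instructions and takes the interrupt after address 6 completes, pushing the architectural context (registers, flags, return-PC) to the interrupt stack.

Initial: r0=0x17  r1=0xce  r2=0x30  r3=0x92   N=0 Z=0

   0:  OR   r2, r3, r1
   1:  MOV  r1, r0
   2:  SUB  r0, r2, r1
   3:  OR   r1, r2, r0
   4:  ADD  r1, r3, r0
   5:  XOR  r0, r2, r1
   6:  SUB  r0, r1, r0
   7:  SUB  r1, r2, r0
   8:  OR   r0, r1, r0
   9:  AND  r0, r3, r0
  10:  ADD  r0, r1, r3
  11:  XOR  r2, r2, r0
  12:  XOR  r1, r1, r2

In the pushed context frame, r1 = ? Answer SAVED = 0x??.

SAVED = 0x59

after  0: r0=0x17 r1=0xce r2=0xde r3=0x92  N=1 Z=0
after  1: r0=0x17 r1=0x17 r2=0xde r3=0x92  N=1 Z=0
after  2: r0=0xc7 r1=0x17 r2=0xde r3=0x92  N=1 Z=0
after  3: r0=0xc7 r1=0xdf r2=0xde r3=0x92  N=1 Z=0
after  4: r0=0xc7 r1=0x59 r2=0xde r3=0x92  N=0 Z=0
after  5: r0=0x87 r1=0x59 r2=0xde r3=0x92  N=1 Z=0
after  6: r0=0xd2 r1=0x59 r2=0xde r3=0x92  N=1 Z=0
-- IRQ taken; context saved, return-PC = 7 --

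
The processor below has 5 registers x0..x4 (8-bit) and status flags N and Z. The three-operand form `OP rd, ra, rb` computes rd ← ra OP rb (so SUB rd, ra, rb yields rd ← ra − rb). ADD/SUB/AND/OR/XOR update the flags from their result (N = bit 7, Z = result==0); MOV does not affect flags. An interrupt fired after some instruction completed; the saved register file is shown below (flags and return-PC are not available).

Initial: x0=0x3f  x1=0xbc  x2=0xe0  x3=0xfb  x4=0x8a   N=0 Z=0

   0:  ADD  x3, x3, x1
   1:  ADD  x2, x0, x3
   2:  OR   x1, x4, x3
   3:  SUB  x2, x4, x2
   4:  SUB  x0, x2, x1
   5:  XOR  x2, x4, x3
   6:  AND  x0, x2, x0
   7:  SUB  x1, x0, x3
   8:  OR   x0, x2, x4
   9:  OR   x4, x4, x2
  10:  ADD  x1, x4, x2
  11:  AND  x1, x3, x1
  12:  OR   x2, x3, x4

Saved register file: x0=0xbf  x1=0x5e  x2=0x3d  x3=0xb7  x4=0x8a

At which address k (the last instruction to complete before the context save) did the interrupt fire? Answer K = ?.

after  0: x0=0x3f x1=0xbc x2=0xe0 x3=0xb7 x4=0x8a  N=1 Z=0
after  1: x0=0x3f x1=0xbc x2=0xf6 x3=0xb7 x4=0x8a  N=1 Z=0
after  2: x0=0x3f x1=0xbf x2=0xf6 x3=0xb7 x4=0x8a  N=1 Z=0
after  3: x0=0x3f x1=0xbf x2=0x94 x3=0xb7 x4=0x8a  N=1 Z=0
after  4: x0=0xd5 x1=0xbf x2=0x94 x3=0xb7 x4=0x8a  N=1 Z=0
after  5: x0=0xd5 x1=0xbf x2=0x3d x3=0xb7 x4=0x8a  N=0 Z=0
after  6: x0=0x15 x1=0xbf x2=0x3d x3=0xb7 x4=0x8a  N=0 Z=0
after  7: x0=0x15 x1=0x5e x2=0x3d x3=0xb7 x4=0x8a  N=0 Z=0
after  8: x0=0xbf x1=0x5e x2=0x3d x3=0xb7 x4=0x8a  N=1 Z=0
-- IRQ taken; context saved, return-PC = 9 --

K = 8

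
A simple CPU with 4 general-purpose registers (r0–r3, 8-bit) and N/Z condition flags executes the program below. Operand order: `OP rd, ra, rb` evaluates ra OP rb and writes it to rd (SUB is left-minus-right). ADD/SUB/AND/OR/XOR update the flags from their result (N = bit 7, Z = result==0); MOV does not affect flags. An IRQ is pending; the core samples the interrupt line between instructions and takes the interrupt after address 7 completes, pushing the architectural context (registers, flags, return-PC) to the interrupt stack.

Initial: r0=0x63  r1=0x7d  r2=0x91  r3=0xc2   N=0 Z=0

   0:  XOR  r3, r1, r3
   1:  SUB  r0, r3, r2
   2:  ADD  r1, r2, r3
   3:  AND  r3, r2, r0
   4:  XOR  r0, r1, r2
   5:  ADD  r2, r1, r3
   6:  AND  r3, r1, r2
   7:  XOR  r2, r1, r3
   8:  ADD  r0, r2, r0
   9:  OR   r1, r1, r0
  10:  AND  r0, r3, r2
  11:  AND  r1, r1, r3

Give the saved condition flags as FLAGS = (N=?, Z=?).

after  0: r0=0x63 r1=0x7d r2=0x91 r3=0xbf  N=1 Z=0
after  1: r0=0x2e r1=0x7d r2=0x91 r3=0xbf  N=0 Z=0
after  2: r0=0x2e r1=0x50 r2=0x91 r3=0xbf  N=0 Z=0
after  3: r0=0x2e r1=0x50 r2=0x91 r3=0x00  N=0 Z=1
after  4: r0=0xc1 r1=0x50 r2=0x91 r3=0x00  N=1 Z=0
after  5: r0=0xc1 r1=0x50 r2=0x50 r3=0x00  N=0 Z=0
after  6: r0=0xc1 r1=0x50 r2=0x50 r3=0x50  N=0 Z=0
after  7: r0=0xc1 r1=0x50 r2=0x00 r3=0x50  N=0 Z=1
-- IRQ taken; context saved, return-PC = 8 --

FLAGS = (N=0, Z=1)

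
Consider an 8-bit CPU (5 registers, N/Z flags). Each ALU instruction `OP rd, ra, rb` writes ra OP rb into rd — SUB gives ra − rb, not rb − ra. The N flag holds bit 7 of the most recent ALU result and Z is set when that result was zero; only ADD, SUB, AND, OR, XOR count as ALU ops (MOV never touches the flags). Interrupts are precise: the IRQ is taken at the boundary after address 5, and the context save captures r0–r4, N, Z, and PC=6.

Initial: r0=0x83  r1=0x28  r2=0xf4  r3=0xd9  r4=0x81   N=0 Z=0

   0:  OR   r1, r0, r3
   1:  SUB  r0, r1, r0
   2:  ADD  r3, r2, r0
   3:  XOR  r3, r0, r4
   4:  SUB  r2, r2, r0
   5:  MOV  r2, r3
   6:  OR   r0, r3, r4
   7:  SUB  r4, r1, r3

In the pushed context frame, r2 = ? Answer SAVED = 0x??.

SAVED = 0xd9

after  0: r0=0x83 r1=0xdb r2=0xf4 r3=0xd9 r4=0x81  N=1 Z=0
after  1: r0=0x58 r1=0xdb r2=0xf4 r3=0xd9 r4=0x81  N=0 Z=0
after  2: r0=0x58 r1=0xdb r2=0xf4 r3=0x4c r4=0x81  N=0 Z=0
after  3: r0=0x58 r1=0xdb r2=0xf4 r3=0xd9 r4=0x81  N=1 Z=0
after  4: r0=0x58 r1=0xdb r2=0x9c r3=0xd9 r4=0x81  N=1 Z=0
after  5: r0=0x58 r1=0xdb r2=0xd9 r3=0xd9 r4=0x81  N=1 Z=0
-- IRQ taken; context saved, return-PC = 6 --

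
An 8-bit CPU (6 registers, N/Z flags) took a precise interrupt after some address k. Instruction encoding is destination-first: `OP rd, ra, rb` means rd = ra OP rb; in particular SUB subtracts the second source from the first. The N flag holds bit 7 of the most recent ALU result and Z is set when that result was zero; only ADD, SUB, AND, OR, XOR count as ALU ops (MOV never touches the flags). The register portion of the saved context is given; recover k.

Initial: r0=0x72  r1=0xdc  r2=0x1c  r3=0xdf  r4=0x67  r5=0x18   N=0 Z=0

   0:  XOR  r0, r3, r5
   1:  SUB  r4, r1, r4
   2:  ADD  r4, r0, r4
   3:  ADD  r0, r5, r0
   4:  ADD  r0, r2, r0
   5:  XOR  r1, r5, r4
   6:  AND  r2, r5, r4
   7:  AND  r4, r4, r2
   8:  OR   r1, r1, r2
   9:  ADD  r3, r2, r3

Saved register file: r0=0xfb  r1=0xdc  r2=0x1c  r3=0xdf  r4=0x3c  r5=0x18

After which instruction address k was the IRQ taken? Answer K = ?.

K = 4

after  0: r0=0xc7 r1=0xdc r2=0x1c r3=0xdf r4=0x67 r5=0x18  N=1 Z=0
after  1: r0=0xc7 r1=0xdc r2=0x1c r3=0xdf r4=0x75 r5=0x18  N=0 Z=0
after  2: r0=0xc7 r1=0xdc r2=0x1c r3=0xdf r4=0x3c r5=0x18  N=0 Z=0
after  3: r0=0xdf r1=0xdc r2=0x1c r3=0xdf r4=0x3c r5=0x18  N=1 Z=0
after  4: r0=0xfb r1=0xdc r2=0x1c r3=0xdf r4=0x3c r5=0x18  N=1 Z=0
-- IRQ taken; context saved, return-PC = 5 --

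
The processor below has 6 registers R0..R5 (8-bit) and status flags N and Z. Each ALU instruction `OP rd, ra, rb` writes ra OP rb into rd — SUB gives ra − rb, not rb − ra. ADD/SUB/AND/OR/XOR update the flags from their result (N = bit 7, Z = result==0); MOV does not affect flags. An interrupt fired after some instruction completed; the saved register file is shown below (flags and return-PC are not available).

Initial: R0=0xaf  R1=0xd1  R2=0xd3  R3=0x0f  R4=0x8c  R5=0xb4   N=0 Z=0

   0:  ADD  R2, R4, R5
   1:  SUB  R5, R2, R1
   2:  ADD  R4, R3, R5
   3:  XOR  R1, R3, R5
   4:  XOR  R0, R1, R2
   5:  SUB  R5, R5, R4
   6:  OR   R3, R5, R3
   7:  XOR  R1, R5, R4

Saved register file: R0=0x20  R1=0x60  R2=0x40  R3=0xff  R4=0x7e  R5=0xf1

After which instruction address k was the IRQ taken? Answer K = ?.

K = 6

after  0: R0=0xaf R1=0xd1 R2=0x40 R3=0x0f R4=0x8c R5=0xb4  N=0 Z=0
after  1: R0=0xaf R1=0xd1 R2=0x40 R3=0x0f R4=0x8c R5=0x6f  N=0 Z=0
after  2: R0=0xaf R1=0xd1 R2=0x40 R3=0x0f R4=0x7e R5=0x6f  N=0 Z=0
after  3: R0=0xaf R1=0x60 R2=0x40 R3=0x0f R4=0x7e R5=0x6f  N=0 Z=0
after  4: R0=0x20 R1=0x60 R2=0x40 R3=0x0f R4=0x7e R5=0x6f  N=0 Z=0
after  5: R0=0x20 R1=0x60 R2=0x40 R3=0x0f R4=0x7e R5=0xf1  N=1 Z=0
after  6: R0=0x20 R1=0x60 R2=0x40 R3=0xff R4=0x7e R5=0xf1  N=1 Z=0
-- IRQ taken; context saved, return-PC = 7 --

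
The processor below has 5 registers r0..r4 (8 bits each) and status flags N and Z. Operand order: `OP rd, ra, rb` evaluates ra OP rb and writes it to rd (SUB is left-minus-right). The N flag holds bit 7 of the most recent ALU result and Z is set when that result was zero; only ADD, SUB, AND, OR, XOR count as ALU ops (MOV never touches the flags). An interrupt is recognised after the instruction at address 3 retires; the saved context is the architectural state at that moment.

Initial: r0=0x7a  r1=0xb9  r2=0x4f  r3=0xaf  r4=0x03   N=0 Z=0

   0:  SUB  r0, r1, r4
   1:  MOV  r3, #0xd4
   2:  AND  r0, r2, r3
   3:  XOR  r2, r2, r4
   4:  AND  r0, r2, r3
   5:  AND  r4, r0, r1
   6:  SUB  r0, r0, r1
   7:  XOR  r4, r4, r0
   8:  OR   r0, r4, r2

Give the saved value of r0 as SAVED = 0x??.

SAVED = 0x44

after  0: r0=0xb6 r1=0xb9 r2=0x4f r3=0xaf r4=0x03  N=1 Z=0
after  1: r0=0xb6 r1=0xb9 r2=0x4f r3=0xd4 r4=0x03  N=1 Z=0
after  2: r0=0x44 r1=0xb9 r2=0x4f r3=0xd4 r4=0x03  N=0 Z=0
after  3: r0=0x44 r1=0xb9 r2=0x4c r3=0xd4 r4=0x03  N=0 Z=0
-- IRQ taken; context saved, return-PC = 4 --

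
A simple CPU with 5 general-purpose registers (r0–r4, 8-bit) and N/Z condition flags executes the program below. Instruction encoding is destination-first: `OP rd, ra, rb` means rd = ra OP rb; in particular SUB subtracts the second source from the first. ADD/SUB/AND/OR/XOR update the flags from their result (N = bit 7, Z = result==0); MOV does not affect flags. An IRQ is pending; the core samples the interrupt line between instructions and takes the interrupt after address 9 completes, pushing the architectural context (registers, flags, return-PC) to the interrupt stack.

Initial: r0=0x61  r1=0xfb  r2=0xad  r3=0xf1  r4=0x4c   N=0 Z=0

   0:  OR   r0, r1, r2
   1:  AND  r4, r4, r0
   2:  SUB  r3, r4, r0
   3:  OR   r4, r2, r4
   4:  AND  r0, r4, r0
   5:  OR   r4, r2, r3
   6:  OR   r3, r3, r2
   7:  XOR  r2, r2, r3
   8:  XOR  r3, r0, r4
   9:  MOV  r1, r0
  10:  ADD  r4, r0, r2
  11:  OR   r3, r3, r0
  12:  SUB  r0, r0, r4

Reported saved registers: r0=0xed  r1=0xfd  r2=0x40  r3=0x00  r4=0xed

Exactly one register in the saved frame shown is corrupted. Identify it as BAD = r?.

BAD = r1

after  0: r0=0xff r1=0xfb r2=0xad r3=0xf1 r4=0x4c  N=1 Z=0
after  1: r0=0xff r1=0xfb r2=0xad r3=0xf1 r4=0x4c  N=0 Z=0
after  2: r0=0xff r1=0xfb r2=0xad r3=0x4d r4=0x4c  N=0 Z=0
after  3: r0=0xff r1=0xfb r2=0xad r3=0x4d r4=0xed  N=1 Z=0
after  4: r0=0xed r1=0xfb r2=0xad r3=0x4d r4=0xed  N=1 Z=0
after  5: r0=0xed r1=0xfb r2=0xad r3=0x4d r4=0xed  N=1 Z=0
after  6: r0=0xed r1=0xfb r2=0xad r3=0xed r4=0xed  N=1 Z=0
after  7: r0=0xed r1=0xfb r2=0x40 r3=0xed r4=0xed  N=0 Z=0
after  8: r0=0xed r1=0xfb r2=0x40 r3=0x00 r4=0xed  N=0 Z=1
after  9: r0=0xed r1=0xed r2=0x40 r3=0x00 r4=0xed  N=0 Z=1
-- IRQ taken; context saved, return-PC = 10 --
mismatch: r1: reported 0xfd vs actual 0xed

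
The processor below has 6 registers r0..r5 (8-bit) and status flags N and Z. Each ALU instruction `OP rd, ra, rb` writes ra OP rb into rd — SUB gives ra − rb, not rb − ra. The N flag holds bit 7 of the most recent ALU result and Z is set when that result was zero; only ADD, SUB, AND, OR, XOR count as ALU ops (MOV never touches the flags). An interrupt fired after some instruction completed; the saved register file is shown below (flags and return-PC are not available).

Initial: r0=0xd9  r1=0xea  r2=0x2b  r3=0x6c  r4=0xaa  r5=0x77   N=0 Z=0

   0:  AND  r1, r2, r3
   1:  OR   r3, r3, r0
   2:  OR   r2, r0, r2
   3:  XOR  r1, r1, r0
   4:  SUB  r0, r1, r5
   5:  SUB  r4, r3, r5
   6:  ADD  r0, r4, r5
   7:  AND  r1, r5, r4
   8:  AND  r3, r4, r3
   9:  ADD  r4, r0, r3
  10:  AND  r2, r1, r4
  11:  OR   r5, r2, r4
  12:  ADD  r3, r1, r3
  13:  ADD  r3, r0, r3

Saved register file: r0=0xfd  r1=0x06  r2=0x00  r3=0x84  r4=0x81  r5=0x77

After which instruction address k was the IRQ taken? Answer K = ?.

K = 10

after  0: r0=0xd9 r1=0x28 r2=0x2b r3=0x6c r4=0xaa r5=0x77  N=0 Z=0
after  1: r0=0xd9 r1=0x28 r2=0x2b r3=0xfd r4=0xaa r5=0x77  N=1 Z=0
after  2: r0=0xd9 r1=0x28 r2=0xfb r3=0xfd r4=0xaa r5=0x77  N=1 Z=0
after  3: r0=0xd9 r1=0xf1 r2=0xfb r3=0xfd r4=0xaa r5=0x77  N=1 Z=0
after  4: r0=0x7a r1=0xf1 r2=0xfb r3=0xfd r4=0xaa r5=0x77  N=0 Z=0
after  5: r0=0x7a r1=0xf1 r2=0xfb r3=0xfd r4=0x86 r5=0x77  N=1 Z=0
after  6: r0=0xfd r1=0xf1 r2=0xfb r3=0xfd r4=0x86 r5=0x77  N=1 Z=0
after  7: r0=0xfd r1=0x06 r2=0xfb r3=0xfd r4=0x86 r5=0x77  N=0 Z=0
after  8: r0=0xfd r1=0x06 r2=0xfb r3=0x84 r4=0x86 r5=0x77  N=1 Z=0
after  9: r0=0xfd r1=0x06 r2=0xfb r3=0x84 r4=0x81 r5=0x77  N=1 Z=0
after 10: r0=0xfd r1=0x06 r2=0x00 r3=0x84 r4=0x81 r5=0x77  N=0 Z=1
-- IRQ taken; context saved, return-PC = 11 --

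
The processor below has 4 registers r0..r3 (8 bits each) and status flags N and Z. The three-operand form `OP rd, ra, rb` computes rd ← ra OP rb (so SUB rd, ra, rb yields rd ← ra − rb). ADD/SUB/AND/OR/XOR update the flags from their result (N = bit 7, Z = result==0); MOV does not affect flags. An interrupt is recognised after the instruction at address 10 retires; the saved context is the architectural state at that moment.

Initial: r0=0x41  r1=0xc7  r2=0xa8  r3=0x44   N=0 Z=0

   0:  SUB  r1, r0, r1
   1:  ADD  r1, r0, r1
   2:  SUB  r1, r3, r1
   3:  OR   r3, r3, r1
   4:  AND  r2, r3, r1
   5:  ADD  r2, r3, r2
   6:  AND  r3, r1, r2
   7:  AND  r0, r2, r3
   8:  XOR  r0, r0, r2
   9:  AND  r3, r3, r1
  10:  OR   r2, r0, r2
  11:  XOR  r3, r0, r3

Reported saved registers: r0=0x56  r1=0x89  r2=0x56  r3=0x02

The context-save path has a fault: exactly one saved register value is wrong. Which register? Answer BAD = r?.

after  0: r0=0x41 r1=0x7a r2=0xa8 r3=0x44  N=0 Z=0
after  1: r0=0x41 r1=0xbb r2=0xa8 r3=0x44  N=1 Z=0
after  2: r0=0x41 r1=0x89 r2=0xa8 r3=0x44  N=1 Z=0
after  3: r0=0x41 r1=0x89 r2=0xa8 r3=0xcd  N=1 Z=0
after  4: r0=0x41 r1=0x89 r2=0x89 r3=0xcd  N=1 Z=0
after  5: r0=0x41 r1=0x89 r2=0x56 r3=0xcd  N=0 Z=0
after  6: r0=0x41 r1=0x89 r2=0x56 r3=0x00  N=0 Z=1
after  7: r0=0x00 r1=0x89 r2=0x56 r3=0x00  N=0 Z=1
after  8: r0=0x56 r1=0x89 r2=0x56 r3=0x00  N=0 Z=0
after  9: r0=0x56 r1=0x89 r2=0x56 r3=0x00  N=0 Z=1
after 10: r0=0x56 r1=0x89 r2=0x56 r3=0x00  N=0 Z=0
-- IRQ taken; context saved, return-PC = 11 --
mismatch: r3: reported 0x02 vs actual 0x00

BAD = r3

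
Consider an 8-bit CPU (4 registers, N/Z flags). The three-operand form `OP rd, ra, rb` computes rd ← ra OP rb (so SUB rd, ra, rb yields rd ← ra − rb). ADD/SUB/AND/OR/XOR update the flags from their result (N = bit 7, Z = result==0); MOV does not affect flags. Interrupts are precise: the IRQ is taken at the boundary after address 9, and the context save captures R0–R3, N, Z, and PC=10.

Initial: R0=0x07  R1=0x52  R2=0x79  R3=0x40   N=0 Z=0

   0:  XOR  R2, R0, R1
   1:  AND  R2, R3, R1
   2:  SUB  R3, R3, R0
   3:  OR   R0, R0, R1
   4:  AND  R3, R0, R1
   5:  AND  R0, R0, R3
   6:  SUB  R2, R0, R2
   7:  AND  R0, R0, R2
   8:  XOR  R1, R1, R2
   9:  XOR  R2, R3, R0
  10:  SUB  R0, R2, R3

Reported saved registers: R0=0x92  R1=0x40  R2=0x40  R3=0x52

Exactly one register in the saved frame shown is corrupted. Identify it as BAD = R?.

after  0: R0=0x07 R1=0x52 R2=0x55 R3=0x40  N=0 Z=0
after  1: R0=0x07 R1=0x52 R2=0x40 R3=0x40  N=0 Z=0
after  2: R0=0x07 R1=0x52 R2=0x40 R3=0x39  N=0 Z=0
after  3: R0=0x57 R1=0x52 R2=0x40 R3=0x39  N=0 Z=0
after  4: R0=0x57 R1=0x52 R2=0x40 R3=0x52  N=0 Z=0
after  5: R0=0x52 R1=0x52 R2=0x40 R3=0x52  N=0 Z=0
after  6: R0=0x52 R1=0x52 R2=0x12 R3=0x52  N=0 Z=0
after  7: R0=0x12 R1=0x52 R2=0x12 R3=0x52  N=0 Z=0
after  8: R0=0x12 R1=0x40 R2=0x12 R3=0x52  N=0 Z=0
after  9: R0=0x12 R1=0x40 R2=0x40 R3=0x52  N=0 Z=0
-- IRQ taken; context saved, return-PC = 10 --
mismatch: R0: reported 0x92 vs actual 0x12

BAD = R0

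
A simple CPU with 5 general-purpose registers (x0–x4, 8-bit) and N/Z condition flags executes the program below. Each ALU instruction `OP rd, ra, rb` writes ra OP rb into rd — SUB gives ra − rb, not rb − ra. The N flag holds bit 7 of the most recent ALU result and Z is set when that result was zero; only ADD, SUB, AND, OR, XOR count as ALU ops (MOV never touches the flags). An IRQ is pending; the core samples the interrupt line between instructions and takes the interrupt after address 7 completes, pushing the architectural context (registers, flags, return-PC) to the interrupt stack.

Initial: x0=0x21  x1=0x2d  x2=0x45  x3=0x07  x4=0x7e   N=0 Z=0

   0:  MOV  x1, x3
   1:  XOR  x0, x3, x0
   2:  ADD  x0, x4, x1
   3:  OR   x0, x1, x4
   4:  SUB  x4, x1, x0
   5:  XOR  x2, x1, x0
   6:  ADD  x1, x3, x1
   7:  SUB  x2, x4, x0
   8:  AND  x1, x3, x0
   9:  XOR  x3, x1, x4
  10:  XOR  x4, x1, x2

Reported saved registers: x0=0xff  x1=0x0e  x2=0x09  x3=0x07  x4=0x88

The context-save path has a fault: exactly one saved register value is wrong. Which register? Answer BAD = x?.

BAD = x0

after  0: x0=0x21 x1=0x07 x2=0x45 x3=0x07 x4=0x7e  N=0 Z=0
after  1: x0=0x26 x1=0x07 x2=0x45 x3=0x07 x4=0x7e  N=0 Z=0
after  2: x0=0x85 x1=0x07 x2=0x45 x3=0x07 x4=0x7e  N=1 Z=0
after  3: x0=0x7f x1=0x07 x2=0x45 x3=0x07 x4=0x7e  N=0 Z=0
after  4: x0=0x7f x1=0x07 x2=0x45 x3=0x07 x4=0x88  N=1 Z=0
after  5: x0=0x7f x1=0x07 x2=0x78 x3=0x07 x4=0x88  N=0 Z=0
after  6: x0=0x7f x1=0x0e x2=0x78 x3=0x07 x4=0x88  N=0 Z=0
after  7: x0=0x7f x1=0x0e x2=0x09 x3=0x07 x4=0x88  N=0 Z=0
-- IRQ taken; context saved, return-PC = 8 --
mismatch: x0: reported 0xff vs actual 0x7f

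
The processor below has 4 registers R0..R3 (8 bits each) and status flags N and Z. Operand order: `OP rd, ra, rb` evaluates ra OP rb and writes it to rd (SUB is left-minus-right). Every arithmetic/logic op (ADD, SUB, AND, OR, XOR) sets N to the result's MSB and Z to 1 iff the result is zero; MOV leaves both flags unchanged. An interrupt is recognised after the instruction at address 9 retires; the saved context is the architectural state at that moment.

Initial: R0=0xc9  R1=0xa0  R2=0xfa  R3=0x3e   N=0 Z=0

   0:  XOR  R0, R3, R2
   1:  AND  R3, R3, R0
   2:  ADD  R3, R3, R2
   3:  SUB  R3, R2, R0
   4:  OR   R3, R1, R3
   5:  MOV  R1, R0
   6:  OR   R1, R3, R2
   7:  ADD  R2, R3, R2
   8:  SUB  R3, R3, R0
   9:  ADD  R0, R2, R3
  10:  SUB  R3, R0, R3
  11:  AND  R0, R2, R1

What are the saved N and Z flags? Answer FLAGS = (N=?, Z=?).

after  0: R0=0xc4 R1=0xa0 R2=0xfa R3=0x3e  N=1 Z=0
after  1: R0=0xc4 R1=0xa0 R2=0xfa R3=0x04  N=0 Z=0
after  2: R0=0xc4 R1=0xa0 R2=0xfa R3=0xfe  N=1 Z=0
after  3: R0=0xc4 R1=0xa0 R2=0xfa R3=0x36  N=0 Z=0
after  4: R0=0xc4 R1=0xa0 R2=0xfa R3=0xb6  N=1 Z=0
after  5: R0=0xc4 R1=0xc4 R2=0xfa R3=0xb6  N=1 Z=0
after  6: R0=0xc4 R1=0xfe R2=0xfa R3=0xb6  N=1 Z=0
after  7: R0=0xc4 R1=0xfe R2=0xb0 R3=0xb6  N=1 Z=0
after  8: R0=0xc4 R1=0xfe R2=0xb0 R3=0xf2  N=1 Z=0
after  9: R0=0xa2 R1=0xfe R2=0xb0 R3=0xf2  N=1 Z=0
-- IRQ taken; context saved, return-PC = 10 --

FLAGS = (N=1, Z=0)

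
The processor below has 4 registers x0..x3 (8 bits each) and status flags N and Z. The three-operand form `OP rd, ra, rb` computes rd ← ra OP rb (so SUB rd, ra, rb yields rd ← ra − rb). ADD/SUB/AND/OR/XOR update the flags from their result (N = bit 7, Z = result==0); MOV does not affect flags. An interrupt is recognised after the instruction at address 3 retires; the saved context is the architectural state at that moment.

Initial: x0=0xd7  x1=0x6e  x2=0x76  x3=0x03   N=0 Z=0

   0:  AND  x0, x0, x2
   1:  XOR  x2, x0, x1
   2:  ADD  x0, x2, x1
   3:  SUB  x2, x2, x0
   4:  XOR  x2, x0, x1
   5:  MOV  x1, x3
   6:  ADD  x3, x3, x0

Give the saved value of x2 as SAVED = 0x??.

SAVED = 0x92

after  0: x0=0x56 x1=0x6e x2=0x76 x3=0x03  N=0 Z=0
after  1: x0=0x56 x1=0x6e x2=0x38 x3=0x03  N=0 Z=0
after  2: x0=0xa6 x1=0x6e x2=0x38 x3=0x03  N=1 Z=0
after  3: x0=0xa6 x1=0x6e x2=0x92 x3=0x03  N=1 Z=0
-- IRQ taken; context saved, return-PC = 4 --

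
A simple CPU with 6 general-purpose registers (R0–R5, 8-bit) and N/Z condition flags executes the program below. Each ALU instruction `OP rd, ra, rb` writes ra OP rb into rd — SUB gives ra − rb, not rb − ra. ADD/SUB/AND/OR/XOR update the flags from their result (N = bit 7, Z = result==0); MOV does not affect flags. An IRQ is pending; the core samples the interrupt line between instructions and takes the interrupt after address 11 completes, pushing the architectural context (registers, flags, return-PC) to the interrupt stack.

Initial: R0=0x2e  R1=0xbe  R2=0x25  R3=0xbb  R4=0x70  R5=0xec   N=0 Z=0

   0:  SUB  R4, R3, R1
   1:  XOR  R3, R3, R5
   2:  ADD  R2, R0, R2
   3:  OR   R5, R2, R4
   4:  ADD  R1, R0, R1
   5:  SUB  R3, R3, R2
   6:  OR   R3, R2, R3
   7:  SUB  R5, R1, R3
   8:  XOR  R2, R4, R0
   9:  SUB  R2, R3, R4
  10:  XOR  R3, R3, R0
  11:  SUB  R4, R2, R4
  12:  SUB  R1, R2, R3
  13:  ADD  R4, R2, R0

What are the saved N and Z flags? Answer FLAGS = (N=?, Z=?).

after  0: R0=0x2e R1=0xbe R2=0x25 R3=0xbb R4=0xfd R5=0xec  N=1 Z=0
after  1: R0=0x2e R1=0xbe R2=0x25 R3=0x57 R4=0xfd R5=0xec  N=0 Z=0
after  2: R0=0x2e R1=0xbe R2=0x53 R3=0x57 R4=0xfd R5=0xec  N=0 Z=0
after  3: R0=0x2e R1=0xbe R2=0x53 R3=0x57 R4=0xfd R5=0xff  N=1 Z=0
after  4: R0=0x2e R1=0xec R2=0x53 R3=0x57 R4=0xfd R5=0xff  N=1 Z=0
after  5: R0=0x2e R1=0xec R2=0x53 R3=0x04 R4=0xfd R5=0xff  N=0 Z=0
after  6: R0=0x2e R1=0xec R2=0x53 R3=0x57 R4=0xfd R5=0xff  N=0 Z=0
after  7: R0=0x2e R1=0xec R2=0x53 R3=0x57 R4=0xfd R5=0x95  N=1 Z=0
after  8: R0=0x2e R1=0xec R2=0xd3 R3=0x57 R4=0xfd R5=0x95  N=1 Z=0
after  9: R0=0x2e R1=0xec R2=0x5a R3=0x57 R4=0xfd R5=0x95  N=0 Z=0
after 10: R0=0x2e R1=0xec R2=0x5a R3=0x79 R4=0xfd R5=0x95  N=0 Z=0
after 11: R0=0x2e R1=0xec R2=0x5a R3=0x79 R4=0x5d R5=0x95  N=0 Z=0
-- IRQ taken; context saved, return-PC = 12 --

FLAGS = (N=0, Z=0)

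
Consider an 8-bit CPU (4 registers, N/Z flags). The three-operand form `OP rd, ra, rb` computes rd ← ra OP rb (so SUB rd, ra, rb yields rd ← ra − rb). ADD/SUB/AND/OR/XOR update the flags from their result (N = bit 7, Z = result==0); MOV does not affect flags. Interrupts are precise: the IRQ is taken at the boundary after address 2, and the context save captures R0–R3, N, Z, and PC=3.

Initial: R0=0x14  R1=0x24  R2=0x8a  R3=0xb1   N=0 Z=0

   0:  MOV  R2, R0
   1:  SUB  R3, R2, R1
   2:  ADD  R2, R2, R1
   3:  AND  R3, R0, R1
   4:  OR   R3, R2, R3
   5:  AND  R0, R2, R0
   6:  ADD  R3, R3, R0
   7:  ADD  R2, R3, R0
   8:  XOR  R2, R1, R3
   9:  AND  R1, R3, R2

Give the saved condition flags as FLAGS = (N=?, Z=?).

after  0: R0=0x14 R1=0x24 R2=0x14 R3=0xb1  N=0 Z=0
after  1: R0=0x14 R1=0x24 R2=0x14 R3=0xf0  N=1 Z=0
after  2: R0=0x14 R1=0x24 R2=0x38 R3=0xf0  N=0 Z=0
-- IRQ taken; context saved, return-PC = 3 --

FLAGS = (N=0, Z=0)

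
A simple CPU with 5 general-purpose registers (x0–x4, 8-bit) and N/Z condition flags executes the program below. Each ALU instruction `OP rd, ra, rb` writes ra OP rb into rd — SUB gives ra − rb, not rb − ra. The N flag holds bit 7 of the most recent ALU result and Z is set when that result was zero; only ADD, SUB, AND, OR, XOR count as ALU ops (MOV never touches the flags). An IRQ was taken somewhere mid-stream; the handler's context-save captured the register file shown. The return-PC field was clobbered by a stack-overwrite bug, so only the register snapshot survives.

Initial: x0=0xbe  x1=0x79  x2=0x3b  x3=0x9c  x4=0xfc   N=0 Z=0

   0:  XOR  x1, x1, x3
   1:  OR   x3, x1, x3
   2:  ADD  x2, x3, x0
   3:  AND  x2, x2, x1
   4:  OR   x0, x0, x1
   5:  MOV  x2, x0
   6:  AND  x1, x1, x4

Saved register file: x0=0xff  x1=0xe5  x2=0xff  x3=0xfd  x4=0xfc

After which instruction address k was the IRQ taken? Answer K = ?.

K = 5

after  0: x0=0xbe x1=0xe5 x2=0x3b x3=0x9c x4=0xfc  N=1 Z=0
after  1: x0=0xbe x1=0xe5 x2=0x3b x3=0xfd x4=0xfc  N=1 Z=0
after  2: x0=0xbe x1=0xe5 x2=0xbb x3=0xfd x4=0xfc  N=1 Z=0
after  3: x0=0xbe x1=0xe5 x2=0xa1 x3=0xfd x4=0xfc  N=1 Z=0
after  4: x0=0xff x1=0xe5 x2=0xa1 x3=0xfd x4=0xfc  N=1 Z=0
after  5: x0=0xff x1=0xe5 x2=0xff x3=0xfd x4=0xfc  N=1 Z=0
-- IRQ taken; context saved, return-PC = 6 --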